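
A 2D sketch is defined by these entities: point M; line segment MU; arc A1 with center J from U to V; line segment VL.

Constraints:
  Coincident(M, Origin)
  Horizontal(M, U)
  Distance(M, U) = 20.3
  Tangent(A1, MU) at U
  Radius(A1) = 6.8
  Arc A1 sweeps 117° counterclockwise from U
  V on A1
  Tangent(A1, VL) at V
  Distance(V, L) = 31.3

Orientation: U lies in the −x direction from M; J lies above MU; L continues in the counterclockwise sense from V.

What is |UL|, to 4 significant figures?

38.65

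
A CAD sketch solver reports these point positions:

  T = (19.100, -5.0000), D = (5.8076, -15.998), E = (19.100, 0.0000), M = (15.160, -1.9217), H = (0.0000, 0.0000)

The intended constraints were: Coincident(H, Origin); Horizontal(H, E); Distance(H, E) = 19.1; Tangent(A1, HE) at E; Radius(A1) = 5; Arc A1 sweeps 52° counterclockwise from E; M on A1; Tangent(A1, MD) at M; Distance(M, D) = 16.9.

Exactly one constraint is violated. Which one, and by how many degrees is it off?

Tangent(A1, MD) at M — off by 4.40°.

H = (0.00, 0.00) ✓; H.y = 0.00, E.y = 0.00 ✓; |HE| = 19.10 ✓; ∠(TE, EH) = 90.00° ✓; |TE| = 5.000 ✓; bearing(T→M) − bearing(T→E) = 52.00° ✓; |TM| = 5.000 ✓; ∠(TM, MD) = 85.60° ✗; |MD| = 16.90 ✓.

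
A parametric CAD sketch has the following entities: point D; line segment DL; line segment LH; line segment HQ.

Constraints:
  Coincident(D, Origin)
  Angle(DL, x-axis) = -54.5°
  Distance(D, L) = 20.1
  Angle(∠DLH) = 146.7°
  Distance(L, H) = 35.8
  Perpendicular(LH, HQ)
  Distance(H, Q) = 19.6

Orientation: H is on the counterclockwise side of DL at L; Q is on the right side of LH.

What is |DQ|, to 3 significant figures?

60.9

∠DLH = 146.7°, so LH runs at -54.5° + (180° − 146.7°) = -21.2° from the x-axis; with |LH| = 35.8, H = L + 35.8·(cos -21.2°, sin -21.2°) = (45.0, -29.3). LH ⟂ HQ; with |HQ| = 19.6 on the right of LH, Q = H + 19.6·(-0.362, -0.932) = (38.0, -47.6). Then |DQ| = |Q − D| = 60.9.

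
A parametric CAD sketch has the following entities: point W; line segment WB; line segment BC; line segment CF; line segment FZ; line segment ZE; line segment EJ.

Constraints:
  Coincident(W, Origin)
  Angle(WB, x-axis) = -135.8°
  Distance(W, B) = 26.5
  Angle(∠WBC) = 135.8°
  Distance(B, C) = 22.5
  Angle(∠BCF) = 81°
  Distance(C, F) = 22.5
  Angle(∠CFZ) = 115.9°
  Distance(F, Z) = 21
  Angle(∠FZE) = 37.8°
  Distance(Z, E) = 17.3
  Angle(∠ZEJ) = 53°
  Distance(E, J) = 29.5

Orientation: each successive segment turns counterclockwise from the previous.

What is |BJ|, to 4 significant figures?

45.92

W is at the origin; WB runs at -135.8° with length 26.5, so B = (-19.00, -18.47). ∠WBC = 135.8° gives BC at -91.60° from the x-axis; with |BC| = 22.5, C = (-19.63, -40.97). ∠BCF = 81.0° gives CF at 7.400° from the x-axis; with |CF| = 22.5, F = (2.686, -38.07). ∠CFZ = 115.9° gives FZ at 71.50° from the x-axis; with |FZ| = 21.0, Z = (9.350, -18.15). ∠FZE = 37.8° gives ZE at -146.3° from the x-axis; with |ZE| = 17.3, E = (-5.043, -27.75). ∠ZEJ = 53.0° gives EJ at -19.30° from the x-axis; with |EJ| = 29.5, J = (22.80, -37.50). Then |BJ| = |J − B| = 45.92.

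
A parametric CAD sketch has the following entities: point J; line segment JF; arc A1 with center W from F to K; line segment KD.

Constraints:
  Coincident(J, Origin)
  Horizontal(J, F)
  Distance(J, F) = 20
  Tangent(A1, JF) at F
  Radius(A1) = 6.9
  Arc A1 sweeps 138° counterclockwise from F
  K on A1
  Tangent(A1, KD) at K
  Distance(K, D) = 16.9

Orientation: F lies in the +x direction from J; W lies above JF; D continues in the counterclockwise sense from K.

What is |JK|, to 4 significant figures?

27.40

Since A1 is tangent to JF there, WF ⟂ JF, so W = F + (0, 6.9) = (20.00, 6.900). On A1, F sits at bearing -90° from W; a 138° counterclockwise sweep puts K at bearing 48°, so K = W + 6.9·(cos 48°, sin 48°) = (24.62, 12.03). Then |JK| = |K − J| = 27.40.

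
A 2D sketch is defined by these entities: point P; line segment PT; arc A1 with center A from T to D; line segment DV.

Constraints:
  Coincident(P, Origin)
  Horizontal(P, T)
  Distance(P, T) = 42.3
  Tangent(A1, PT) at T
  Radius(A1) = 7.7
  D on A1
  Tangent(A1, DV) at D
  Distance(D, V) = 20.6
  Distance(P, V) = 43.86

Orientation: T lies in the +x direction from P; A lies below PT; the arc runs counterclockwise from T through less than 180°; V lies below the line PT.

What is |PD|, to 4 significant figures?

35.39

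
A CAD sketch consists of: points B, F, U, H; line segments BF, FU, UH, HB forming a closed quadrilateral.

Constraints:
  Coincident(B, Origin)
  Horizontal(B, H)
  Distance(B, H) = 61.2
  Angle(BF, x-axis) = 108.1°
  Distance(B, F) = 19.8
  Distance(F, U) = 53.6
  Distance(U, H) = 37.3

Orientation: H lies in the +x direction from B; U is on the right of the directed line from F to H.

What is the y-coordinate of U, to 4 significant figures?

-20.64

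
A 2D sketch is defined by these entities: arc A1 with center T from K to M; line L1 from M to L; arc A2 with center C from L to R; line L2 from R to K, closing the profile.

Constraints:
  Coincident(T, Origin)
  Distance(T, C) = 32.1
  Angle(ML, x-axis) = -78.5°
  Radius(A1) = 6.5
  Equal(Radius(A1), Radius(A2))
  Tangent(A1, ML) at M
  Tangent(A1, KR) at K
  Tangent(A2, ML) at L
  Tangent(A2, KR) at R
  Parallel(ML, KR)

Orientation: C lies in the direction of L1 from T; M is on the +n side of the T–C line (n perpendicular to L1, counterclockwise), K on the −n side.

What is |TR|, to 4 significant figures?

32.75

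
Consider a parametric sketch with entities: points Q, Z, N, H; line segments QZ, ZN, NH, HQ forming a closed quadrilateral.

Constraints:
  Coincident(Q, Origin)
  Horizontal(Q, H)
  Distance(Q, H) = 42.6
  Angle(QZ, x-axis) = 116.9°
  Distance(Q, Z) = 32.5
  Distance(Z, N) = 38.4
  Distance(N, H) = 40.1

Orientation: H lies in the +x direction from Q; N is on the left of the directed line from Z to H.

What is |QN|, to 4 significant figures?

42.08

Q is at the origin; QH is horizontal with |QH| = 42.6 and H in +x, so H = (42.6, 0). QZ runs at 116.9° with |QZ| = 32.5, so Z = (-14.70, 28.98). N is determined by |ZN| = 38.4 and |NH| = 40.1 together: it lies at the intersection of circle(Z, 38.4) and circle(H, 40.1). With |ZH| = 64.22, the foot of the radical line on ZH is 31.07 from Z and the perpendicular offset is √(38.4² − 31.07²) = 22.57. Taking the left-of-ZH solution: N = (23.21, 35.10).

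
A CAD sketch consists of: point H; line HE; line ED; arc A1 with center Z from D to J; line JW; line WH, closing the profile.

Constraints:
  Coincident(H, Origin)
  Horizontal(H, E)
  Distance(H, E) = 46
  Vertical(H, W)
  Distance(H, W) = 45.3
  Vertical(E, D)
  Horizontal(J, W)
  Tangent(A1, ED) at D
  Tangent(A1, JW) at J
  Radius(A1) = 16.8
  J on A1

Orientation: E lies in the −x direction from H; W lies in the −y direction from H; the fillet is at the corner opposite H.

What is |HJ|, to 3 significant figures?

53.9

The virtual corner opposite H is at (-46.0, -45.3). A1 meets ED tangentially, so ZD is at right angles to ED and tangency of A1 to JW means the radius ZJ is perpendicular to JW, with radius 16.8, so the center Z sits 16.8 in from both sides at Z = (-29.2, -28.5). That places the tangent points at D = (-46.0, -28.5) on ED and J = (-29.2, -45.3) on JW. Then |HJ| = |J − H| = 53.9.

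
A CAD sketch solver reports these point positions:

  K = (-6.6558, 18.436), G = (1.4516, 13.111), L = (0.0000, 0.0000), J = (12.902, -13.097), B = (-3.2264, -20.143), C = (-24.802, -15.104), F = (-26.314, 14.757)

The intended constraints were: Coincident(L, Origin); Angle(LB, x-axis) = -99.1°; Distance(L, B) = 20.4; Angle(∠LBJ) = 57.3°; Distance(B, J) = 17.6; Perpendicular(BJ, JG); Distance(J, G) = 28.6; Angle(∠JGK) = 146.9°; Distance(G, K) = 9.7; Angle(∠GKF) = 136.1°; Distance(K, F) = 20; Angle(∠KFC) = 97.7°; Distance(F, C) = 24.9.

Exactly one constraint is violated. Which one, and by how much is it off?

Distance(F, C) = 24.9 — off by 5.00.

L = (0.00, 0.00) ✓; LB at -99.10° ✓; |LB| = 20.40 ✓; ∠LBJ = 57.30° ✓; |BJ| = 17.60 ✓; ∠(BJ, JG) = 90.00° ✓; |JG| = 28.60 ✓; ∠JGK = 146.9° ✓; |GK| = 9.700 ✓; ∠GKF = 136.1° ✓; |KF| = 20.00 ✓; ∠KFC = 97.70° ✓; |FC| = 29.90 ✗.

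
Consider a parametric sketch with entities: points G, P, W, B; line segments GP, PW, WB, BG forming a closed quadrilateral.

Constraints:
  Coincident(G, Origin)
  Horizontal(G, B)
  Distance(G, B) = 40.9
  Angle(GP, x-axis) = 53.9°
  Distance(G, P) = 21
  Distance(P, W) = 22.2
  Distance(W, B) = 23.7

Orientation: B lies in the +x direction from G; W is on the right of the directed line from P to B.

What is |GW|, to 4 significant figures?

18.24

Checks: |PW| = 22.20 ✓; |WB| = 23.70 ✓.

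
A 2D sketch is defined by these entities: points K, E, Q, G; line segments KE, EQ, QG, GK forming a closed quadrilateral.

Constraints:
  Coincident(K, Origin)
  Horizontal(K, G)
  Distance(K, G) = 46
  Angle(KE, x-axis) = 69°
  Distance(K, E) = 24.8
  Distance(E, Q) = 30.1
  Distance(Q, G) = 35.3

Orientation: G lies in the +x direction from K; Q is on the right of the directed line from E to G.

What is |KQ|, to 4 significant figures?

13.27

Checks: |EQ| = 30.10 ✓; |QG| = 35.30 ✓.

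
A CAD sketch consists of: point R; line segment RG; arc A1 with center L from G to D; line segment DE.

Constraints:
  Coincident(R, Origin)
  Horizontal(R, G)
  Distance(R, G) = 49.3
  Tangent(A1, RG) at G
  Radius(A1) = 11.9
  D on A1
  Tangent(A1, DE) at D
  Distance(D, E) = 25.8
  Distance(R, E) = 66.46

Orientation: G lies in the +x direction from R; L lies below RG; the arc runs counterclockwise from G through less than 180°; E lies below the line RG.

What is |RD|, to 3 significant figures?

43.3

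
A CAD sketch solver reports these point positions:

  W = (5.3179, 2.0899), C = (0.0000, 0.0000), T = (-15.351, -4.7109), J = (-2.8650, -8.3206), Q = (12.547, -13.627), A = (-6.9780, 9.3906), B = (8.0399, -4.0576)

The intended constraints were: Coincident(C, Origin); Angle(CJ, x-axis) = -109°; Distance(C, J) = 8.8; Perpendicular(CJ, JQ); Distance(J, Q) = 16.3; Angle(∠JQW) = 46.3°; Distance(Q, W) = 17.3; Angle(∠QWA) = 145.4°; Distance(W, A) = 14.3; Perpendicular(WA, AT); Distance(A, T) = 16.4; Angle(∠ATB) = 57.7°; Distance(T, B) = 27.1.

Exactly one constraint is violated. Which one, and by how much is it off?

Distance(T, B) = 27.1 — off by 3.70.

C = (0.00, 0.00) ✓; CJ at -109.0° ✓; |CJ| = 8.800 ✓; ∠(CJ, JQ) = 90.00° ✓; |JQ| = 16.30 ✓; ∠JQW = 46.30° ✓; |QW| = 17.30 ✓; ∠QWA = 145.4° ✓; |WA| = 14.30 ✓; ∠(WA, AT) = 90.00° ✓; |AT| = 16.40 ✓; ∠ATB = 57.70° ✓; |TB| = 23.40 ✗.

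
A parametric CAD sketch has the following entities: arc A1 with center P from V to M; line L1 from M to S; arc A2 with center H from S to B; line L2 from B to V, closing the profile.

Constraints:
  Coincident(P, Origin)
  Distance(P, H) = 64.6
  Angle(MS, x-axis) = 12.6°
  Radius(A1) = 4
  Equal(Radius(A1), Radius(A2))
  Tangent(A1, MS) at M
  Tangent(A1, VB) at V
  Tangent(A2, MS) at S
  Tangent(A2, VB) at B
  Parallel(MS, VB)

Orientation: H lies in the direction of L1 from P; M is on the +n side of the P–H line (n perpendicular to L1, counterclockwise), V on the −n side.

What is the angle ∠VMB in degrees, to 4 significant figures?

82.94°

Tangency of A1 to both parallel lines with radius 4.0 puts M and V at P ± 4.0·n: M = (-0.8726, 3.904), V = (0.8726, -3.904). Equal radii place S and B the same way about H: S = H + 4.0·n = (62.17, 18.00), B = H − 4.0·n = (63.92, 10.19). Then cos ∠VMB = MV·MB / (|MV||MB|), giving 82.94°.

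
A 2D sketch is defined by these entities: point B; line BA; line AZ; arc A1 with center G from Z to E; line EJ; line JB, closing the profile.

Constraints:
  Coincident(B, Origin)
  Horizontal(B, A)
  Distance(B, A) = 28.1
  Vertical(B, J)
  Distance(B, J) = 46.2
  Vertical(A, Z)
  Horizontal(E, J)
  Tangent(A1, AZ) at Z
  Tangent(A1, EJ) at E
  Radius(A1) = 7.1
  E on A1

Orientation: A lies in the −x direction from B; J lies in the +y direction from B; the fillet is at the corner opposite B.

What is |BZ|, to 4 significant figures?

48.15

B is at the origin; BA is horizontal with |BA| = 28.1 and A on the −x side, so A = (-28.10, 0.000). BJ is vertical with |BJ| = 46.2 and J on the +y side, so J = (0.000, 46.20). The virtual corner opposite B is at (-28.10, 46.20). A1 meets AZ tangentially, so GZ is at right angles to AZ and tangency of A1 to EJ means the radius GE is perpendicular to EJ, with radius 7.1, so the center G sits 7.1 in from both sides at G = (-21.00, 39.10). That places the tangent points at Z = (-28.10, 39.10) on AZ and E = (-21.00, 46.20) on EJ. Then |BZ| = |Z − B| = 48.15.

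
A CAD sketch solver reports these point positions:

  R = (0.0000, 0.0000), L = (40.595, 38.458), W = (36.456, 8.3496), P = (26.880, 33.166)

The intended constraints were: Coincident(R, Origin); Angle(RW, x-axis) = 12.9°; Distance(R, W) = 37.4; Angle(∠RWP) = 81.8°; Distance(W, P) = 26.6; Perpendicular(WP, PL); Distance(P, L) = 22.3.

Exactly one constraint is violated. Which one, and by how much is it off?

Distance(P, L) = 22.3 — off by 7.60.

R = (0.00, 0.00) ✓; RW at 12.90° ✓; |RW| = 37.40 ✓; ∠RWP = 81.80° ✓; |WP| = 26.60 ✓; ∠(WP, PL) = 90.00° ✓; |PL| = 14.70 ✗.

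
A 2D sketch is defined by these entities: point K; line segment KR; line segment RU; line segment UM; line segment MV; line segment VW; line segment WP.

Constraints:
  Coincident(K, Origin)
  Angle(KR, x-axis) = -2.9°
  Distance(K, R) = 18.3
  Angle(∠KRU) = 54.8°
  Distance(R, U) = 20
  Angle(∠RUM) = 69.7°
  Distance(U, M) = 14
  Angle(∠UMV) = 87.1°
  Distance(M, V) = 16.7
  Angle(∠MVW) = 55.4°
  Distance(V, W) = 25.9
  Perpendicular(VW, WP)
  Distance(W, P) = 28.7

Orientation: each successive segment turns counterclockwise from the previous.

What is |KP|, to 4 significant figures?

26.54

K is at the origin; KR runs at -2.9° with length 18.3, so R = (18.28, -0.9259). ∠KRU = 54.8° gives RU at 122.3° from the x-axis; with |RU| = 20.0, U = (7.590, 15.98). ∠RUM = 69.7° gives UM at -127.4° from the x-axis; with |UM| = 14.0, M = (-0.9137, 4.858). ∠UMV = 87.1° gives MV at -34.50° from the x-axis; with |MV| = 16.7, V = (12.85, -4.601). ∠MVW = 55.4° gives VW at 90.10° from the x-axis; with |VW| = 25.9, W = (12.80, 21.30). The perpendicularity gives WP at right angles to VW, so WP runs at -179.9°; with |WP| = 28.7, P = (-15.90, 21.25). Then |KP| = |P − K| = 26.54.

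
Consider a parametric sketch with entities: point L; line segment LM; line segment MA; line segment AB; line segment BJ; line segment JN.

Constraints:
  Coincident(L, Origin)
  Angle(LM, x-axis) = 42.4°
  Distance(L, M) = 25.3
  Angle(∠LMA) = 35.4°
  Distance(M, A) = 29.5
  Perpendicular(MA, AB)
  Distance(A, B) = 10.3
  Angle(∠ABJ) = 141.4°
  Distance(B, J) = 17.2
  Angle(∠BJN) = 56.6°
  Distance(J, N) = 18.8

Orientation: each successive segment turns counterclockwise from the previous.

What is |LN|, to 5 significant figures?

11.664

L is at the origin; LM runs at 42.4° with length 25.3, so M = (18.683, 17.060). ∠LMA = 35.4° gives MA at -173.00° from the x-axis; with |MA| = 29.5, A = (-10.597, 13.465). MA is perpendicular to AB, so AB runs at -83.000°; with |AB| = 10.3, B = (-9.3419, 3.2415). ∠ABJ = 141.4° gives BJ at -44.400° from the x-axis; with |BJ| = 17.2, J = (2.9470, -8.7927). ∠BJN = 56.6° gives JN at 79.000° from the x-axis; with |JN| = 18.8, N = (6.5342, 9.6619). Then |LN| = |N − L| = 11.664.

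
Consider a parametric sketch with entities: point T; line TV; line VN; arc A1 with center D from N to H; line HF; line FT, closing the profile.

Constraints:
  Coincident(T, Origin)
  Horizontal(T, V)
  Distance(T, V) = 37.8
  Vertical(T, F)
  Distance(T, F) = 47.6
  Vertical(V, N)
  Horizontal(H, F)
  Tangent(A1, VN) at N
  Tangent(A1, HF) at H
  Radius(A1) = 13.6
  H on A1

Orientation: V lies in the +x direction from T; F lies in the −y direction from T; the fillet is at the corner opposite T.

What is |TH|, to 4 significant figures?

53.40

The virtual corner opposite T is at (37.80, -47.60). A1 meets VN tangentially, so DN is at right angles to VN and the tangent condition forces DH to be normal to HF, with radius 13.6, so the center D sits 13.6 in from both sides at D = (24.20, -34.00). That places the tangent points at N = (37.80, -34.00) on VN and H = (24.20, -47.60) on HF. Then |TH| = |H − T| = 53.40.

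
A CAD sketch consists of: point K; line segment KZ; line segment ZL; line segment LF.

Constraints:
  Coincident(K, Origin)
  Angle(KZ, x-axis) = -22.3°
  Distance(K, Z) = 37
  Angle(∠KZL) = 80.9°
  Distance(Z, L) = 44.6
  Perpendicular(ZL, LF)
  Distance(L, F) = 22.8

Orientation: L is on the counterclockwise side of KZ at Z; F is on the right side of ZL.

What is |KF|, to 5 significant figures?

70.866

K is at the origin; KZ runs at -22.3° with length 37.0, so Z = 37.0·(cos -22.3°, sin -22.3°) = (34.233, -14.040). ∠KZL = 80.9°, so ZL runs at -22.3° + (180° − 80.9°) = 76.800° from the x-axis; with |ZL| = 44.6, L = Z + 44.6·(cos 76.800°, sin 76.800°) = (44.417, 29.382). ZL ⟂ LF; with |LF| = 22.8 on the right of ZL, F = L + 22.8·(0.97358, -0.22835) = (66.615, 24.175). Then |KF| = |F − K| = 70.866.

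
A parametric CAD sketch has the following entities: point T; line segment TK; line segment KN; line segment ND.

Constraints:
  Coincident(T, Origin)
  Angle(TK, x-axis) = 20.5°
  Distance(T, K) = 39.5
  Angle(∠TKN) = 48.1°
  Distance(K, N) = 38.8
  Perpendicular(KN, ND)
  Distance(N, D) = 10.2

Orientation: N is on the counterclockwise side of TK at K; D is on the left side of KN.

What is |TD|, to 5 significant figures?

22.868

T is at the origin; TK runs at 20.5° with length 39.5, so K = 39.5·(cos 20.5°, sin 20.5°) = (36.999, 13.833). ∠TKN = 48.1°, so KN runs at 20.5° + (180° − 48.1°) = 152.40° from the x-axis; with |KN| = 38.8, N = K + 38.8·(cos 152.40°, sin 152.40°) = (2.6139, 31.809). KN is perpendicular to ND; with |ND| = 10.2 on the left of KN, D = N + 10.2·(-0.46330, -0.88620) = (-2.1118, 22.770). Then |TD| = |D − T| = 22.868.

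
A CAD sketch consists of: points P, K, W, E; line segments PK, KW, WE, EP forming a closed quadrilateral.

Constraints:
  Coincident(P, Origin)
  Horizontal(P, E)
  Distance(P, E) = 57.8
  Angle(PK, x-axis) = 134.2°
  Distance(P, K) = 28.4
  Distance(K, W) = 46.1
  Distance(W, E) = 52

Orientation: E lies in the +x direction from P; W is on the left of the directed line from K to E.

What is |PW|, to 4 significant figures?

44.52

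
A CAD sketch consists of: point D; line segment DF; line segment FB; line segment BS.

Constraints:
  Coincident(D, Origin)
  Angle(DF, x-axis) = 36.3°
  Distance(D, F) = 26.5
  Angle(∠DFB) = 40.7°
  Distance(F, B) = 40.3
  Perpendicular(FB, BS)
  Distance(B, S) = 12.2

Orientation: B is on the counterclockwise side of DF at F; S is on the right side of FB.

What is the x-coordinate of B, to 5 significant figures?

-18.824

D is at the origin; DF runs at 36.3° with length 26.5, so F = 26.5·(cos 36.3°, sin 36.3°) = (21.357, 15.688). ∠DFB = 40.7°, so FB runs at 36.3° + (180° − 40.7°) = 175.60° from the x-axis; with |FB| = 40.3, B = F + 40.3·(cos 175.60°, sin 175.60°) = (-18.824, 18.780). So B.x = -18.824.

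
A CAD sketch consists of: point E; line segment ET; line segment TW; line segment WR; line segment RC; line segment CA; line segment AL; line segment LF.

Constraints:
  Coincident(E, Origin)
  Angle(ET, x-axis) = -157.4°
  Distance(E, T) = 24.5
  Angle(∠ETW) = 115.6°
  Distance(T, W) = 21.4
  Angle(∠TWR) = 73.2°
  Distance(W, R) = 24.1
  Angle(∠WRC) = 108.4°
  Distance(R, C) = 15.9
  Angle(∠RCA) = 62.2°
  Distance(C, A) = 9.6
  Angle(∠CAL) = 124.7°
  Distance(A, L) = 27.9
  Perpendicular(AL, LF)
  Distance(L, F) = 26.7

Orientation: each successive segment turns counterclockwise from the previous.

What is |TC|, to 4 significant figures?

23.56

E is at the origin; ET runs at -157.4° with length 24.5, so T = (-22.62, -9.415). ∠ETW = 115.6° gives TW at -93.00° from the x-axis; with |TW| = 21.4, W = (-23.74, -30.79). ∠TWR = 73.2° gives WR at 13.80° from the x-axis; with |WR| = 24.1, R = (-0.3343, -25.04). ∠WRC = 108.4° gives RC at 85.40° from the x-axis; with |RC| = 15.9, C = (0.9409, -9.188). Then |TC| = |C − T| = 23.56.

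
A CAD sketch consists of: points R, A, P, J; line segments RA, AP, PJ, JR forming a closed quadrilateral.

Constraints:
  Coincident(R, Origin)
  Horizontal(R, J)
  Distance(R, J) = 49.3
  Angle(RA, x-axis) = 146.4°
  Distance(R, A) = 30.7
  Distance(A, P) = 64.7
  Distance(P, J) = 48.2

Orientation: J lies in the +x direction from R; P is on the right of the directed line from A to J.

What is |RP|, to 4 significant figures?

36.70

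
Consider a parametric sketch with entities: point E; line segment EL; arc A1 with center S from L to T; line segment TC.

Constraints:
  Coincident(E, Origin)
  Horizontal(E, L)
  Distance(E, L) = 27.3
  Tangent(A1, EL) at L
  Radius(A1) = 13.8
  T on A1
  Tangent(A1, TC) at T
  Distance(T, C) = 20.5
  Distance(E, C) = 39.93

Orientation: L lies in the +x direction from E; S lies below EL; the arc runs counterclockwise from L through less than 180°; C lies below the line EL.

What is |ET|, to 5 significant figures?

21.003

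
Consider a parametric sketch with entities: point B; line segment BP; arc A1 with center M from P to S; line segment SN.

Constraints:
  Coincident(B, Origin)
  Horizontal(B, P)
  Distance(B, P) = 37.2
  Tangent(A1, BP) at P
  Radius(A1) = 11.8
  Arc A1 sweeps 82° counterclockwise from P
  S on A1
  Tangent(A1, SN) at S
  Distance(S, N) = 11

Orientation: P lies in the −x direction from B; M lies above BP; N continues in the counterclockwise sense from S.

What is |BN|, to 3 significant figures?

31.9

B is at the origin; B and P share the same y with |BP| = 37.2 and P on the −x side, so P = (-37.2, 0.00). A1 meets BP tangentially, so MP is at right angles to BP, so M = P + (0, 11.8) = (-37.2, 11.8). On A1, P sits at bearing -90° from M; an 82° counterclockwise sweep puts S at bearing -8°, so S = M + 11.8·(cos -8°, sin -8°) = (-25.5, 10.2). Tangency of A1 to SN means the radius MS is perpendicular to SN, so SN runs along (−sin -8°, cos -8°); with |SN| = 11.0, N = (-24.0, 21.1). Then |BN| = |N − B| = 31.9.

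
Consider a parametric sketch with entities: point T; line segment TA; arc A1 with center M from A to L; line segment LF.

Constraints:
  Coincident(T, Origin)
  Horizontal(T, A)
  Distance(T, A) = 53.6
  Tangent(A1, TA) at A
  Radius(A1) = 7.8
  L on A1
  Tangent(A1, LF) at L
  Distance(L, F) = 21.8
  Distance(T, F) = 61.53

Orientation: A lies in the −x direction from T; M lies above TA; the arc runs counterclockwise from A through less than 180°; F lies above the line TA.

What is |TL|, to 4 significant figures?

47.34

Checks: |ML| = 7.800 ✓; ∠(ML, LF) = 90.00° ✓; |LF| = 21.80 ✓; |TF| = 61.53 ✓.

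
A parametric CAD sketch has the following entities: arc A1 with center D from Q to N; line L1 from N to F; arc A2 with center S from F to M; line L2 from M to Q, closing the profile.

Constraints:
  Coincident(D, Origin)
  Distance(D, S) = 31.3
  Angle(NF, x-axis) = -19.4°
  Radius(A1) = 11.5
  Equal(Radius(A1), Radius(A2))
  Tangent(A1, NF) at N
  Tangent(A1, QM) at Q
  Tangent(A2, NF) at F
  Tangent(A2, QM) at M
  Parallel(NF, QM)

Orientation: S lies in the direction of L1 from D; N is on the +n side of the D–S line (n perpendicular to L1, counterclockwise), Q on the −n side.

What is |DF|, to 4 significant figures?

33.35

The slot axis is L1's direction at -19.4°, so u = (cos -19.4°, sin -19.4°) = (0.9432, -0.3322) and n = (−sin -19.4°, cos -19.4°) = (0.3322, 0.9432). D is at the origin and S lies 31.3 along u from D, so S = 31.3·u = (29.52, -10.40). Tangency of A1 to both parallel lines with radius 11.5 puts N and Q at D ± 11.5·n: N = (3.820, 10.85), Q = (-3.820, -10.85). Equal radii place F and M the same way about S: F = S + 11.5·n = (33.34, 0.4504), M = S − 11.5·n = (25.70, -21.24). Then |DF| = |F − D| = 33.35.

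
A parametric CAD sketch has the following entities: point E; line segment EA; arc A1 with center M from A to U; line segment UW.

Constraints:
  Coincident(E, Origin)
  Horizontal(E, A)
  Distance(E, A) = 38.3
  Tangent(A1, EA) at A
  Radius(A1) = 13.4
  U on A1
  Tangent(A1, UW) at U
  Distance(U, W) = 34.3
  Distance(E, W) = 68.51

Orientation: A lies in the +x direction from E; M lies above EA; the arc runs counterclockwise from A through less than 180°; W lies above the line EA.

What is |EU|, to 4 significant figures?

53.71

Checks: |MU| = 13.40 ✓; ∠(MU, UW) = 90.00° ✓; |UW| = 34.30 ✓; |EW| = 68.51 ✓.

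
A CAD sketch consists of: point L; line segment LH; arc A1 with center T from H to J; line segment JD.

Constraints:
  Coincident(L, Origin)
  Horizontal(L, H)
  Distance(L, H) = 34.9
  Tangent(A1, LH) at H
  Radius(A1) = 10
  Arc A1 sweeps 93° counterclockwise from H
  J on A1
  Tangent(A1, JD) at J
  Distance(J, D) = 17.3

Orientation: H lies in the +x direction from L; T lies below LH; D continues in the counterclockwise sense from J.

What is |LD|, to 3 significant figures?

37.9

L is at the origin; LH is horizontal with |LH| = 34.9 and H on the +x side, so H = (34.9, 0.00). The tangent condition forces TH to be normal to LH, so T = H + (0, -10) = (34.9, -10.0). On A1, H sits at bearing 90° from T; a 93° counterclockwise sweep puts J at bearing 183°, so J = T + 10.0·(cos 183°, sin 183°) = (24.9, -10.5). A1 meets JD tangentially, so TJ is at right angles to JD, so JD runs along (−sin 183°, cos 183°); with |JD| = 17.3, D = (25.8, -27.8). Then |LD| = |D − L| = 37.9.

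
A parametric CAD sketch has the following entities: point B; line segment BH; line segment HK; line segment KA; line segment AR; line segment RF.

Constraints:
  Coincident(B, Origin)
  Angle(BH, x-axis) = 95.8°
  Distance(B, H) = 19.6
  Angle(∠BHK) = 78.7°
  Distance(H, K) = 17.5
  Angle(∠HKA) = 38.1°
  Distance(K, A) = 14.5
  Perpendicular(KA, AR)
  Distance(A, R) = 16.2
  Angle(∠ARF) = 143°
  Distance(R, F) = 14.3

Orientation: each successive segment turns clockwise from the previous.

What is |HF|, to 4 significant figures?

18.58

B is at the origin; BH runs at 95.8° with length 19.6, so H = (-1.981, 19.50). ∠BHK = 78.7° gives HK at -5.500° from the x-axis; with |HK| = 17.5, K = (15.44, 17.82). ∠HKA = 38.1° gives KA at -147.4° from the x-axis; with |KA| = 14.5, A = (3.223, 10.01). The perpendicularity gives AR at right angles to KA, so AR runs at 122.6°; with |AR| = 16.2, R = (-5.505, 23.66). ∠ARF = 143.0° gives RF at 85.60° from the x-axis; with |RF| = 14.3, F = (-4.408, 37.92). Then |HF| = |F − H| = 18.58.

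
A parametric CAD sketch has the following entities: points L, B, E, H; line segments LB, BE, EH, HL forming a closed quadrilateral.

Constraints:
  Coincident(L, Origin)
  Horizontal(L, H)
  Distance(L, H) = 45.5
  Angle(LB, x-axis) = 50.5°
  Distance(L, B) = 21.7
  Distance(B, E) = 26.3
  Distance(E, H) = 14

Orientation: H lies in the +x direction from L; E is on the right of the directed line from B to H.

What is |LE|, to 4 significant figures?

31.82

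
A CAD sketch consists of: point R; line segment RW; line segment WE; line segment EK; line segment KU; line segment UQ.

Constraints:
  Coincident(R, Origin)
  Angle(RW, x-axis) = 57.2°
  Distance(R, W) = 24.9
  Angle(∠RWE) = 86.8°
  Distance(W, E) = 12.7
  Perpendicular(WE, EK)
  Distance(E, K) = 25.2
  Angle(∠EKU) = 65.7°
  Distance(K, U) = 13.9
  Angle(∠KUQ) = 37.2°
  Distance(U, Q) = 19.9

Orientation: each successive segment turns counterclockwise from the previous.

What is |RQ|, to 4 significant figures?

20.54

∠EKU = 65.7° gives KU at -5.300° from the x-axis; with |KU| = 13.9, U = (3.839, 4.008). ∠KUQ = 37.2° gives UQ at 137.5° from the x-axis; with |UQ| = 19.9, Q = (-10.83, 17.45). Then |RQ| = |Q − R| = 20.54.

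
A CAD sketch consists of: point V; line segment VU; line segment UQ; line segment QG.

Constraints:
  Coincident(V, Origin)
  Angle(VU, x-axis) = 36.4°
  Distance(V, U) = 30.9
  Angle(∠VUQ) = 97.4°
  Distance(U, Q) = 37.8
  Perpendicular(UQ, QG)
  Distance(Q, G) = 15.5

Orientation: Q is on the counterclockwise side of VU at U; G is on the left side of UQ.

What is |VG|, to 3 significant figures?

44.4

∠VUQ = 97.4°, so UQ runs at 36.4° + (180° − 97.4°) = 119° from the x-axis; with |UQ| = 37.8, Q = U + 37.8·(cos 119°, sin 119°) = (6.55, 51.4). UQ is perpendicular to QG; with |QG| = 15.5 on the left of UQ, G = Q + 15.5·(-0.875, -0.485) = (-7.01, 43.9). Then |VG| = |G − V| = 44.4.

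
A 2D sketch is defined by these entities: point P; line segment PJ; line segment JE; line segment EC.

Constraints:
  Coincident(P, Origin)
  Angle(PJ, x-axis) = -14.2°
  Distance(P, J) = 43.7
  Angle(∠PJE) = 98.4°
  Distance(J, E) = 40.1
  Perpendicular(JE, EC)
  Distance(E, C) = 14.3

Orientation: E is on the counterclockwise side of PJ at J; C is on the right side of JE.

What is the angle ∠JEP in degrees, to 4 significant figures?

42.92°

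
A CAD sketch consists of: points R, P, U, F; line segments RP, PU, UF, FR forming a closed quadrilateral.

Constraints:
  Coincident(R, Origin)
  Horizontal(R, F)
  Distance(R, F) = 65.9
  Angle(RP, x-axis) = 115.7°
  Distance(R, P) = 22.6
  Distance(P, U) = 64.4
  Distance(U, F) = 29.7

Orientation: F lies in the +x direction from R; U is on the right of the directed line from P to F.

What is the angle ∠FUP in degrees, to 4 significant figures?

107.0°

Checks: |PU| = 64.40 ✓; |UF| = 29.70 ✓.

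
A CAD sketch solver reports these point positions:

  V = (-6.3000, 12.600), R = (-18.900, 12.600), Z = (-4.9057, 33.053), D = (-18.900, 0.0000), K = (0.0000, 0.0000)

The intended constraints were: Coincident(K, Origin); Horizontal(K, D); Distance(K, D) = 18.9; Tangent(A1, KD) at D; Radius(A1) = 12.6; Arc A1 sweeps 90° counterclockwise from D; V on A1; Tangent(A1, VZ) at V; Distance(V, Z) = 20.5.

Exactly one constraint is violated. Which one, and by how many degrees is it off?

Tangent(A1, VZ) at V — off by 3.90°.

K = (0.00, 0.00) ✓; K.y = 0.00, D.y = 0.00 ✓; |KD| = 18.90 ✓; ∠(RD, DK) = 90.00° ✓; |RD| = 12.60 ✓; bearing(R→V) − bearing(R→D) = 90.00° ✓; |RV| = 12.60 ✓; ∠(RV, VZ) = 93.90° ✗; |VZ| = 20.50 ✓.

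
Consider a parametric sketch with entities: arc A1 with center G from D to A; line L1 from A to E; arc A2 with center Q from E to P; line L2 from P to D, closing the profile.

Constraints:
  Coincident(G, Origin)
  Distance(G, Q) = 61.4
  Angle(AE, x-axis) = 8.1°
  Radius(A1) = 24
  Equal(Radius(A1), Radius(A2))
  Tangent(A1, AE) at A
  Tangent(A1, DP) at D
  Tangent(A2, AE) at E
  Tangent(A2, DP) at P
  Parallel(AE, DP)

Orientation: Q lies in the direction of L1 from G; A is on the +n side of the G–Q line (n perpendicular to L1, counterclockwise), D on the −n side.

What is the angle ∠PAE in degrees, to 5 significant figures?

38.017°

The slot axis is L1's direction at 8.1°, so u = (cos 8.1°, sin 8.1°) = (0.99002, 0.14090) and n = (−sin 8.1°, cos 8.1°) = (-0.14090, 0.99002). G is at the origin and Q lies 61.4 along u from G, so Q = 61.4·u = (60.787, 8.6513). Tangency of A1 to both parallel lines with radius 24.0 puts A and D at G ± 24.0·n: A = (-3.3816, 23.761), D = (3.3816, -23.761). Equal radii place E and P the same way about Q: E = Q + 24.0·n = (57.406, 32.412), P = Q − 24.0·n = (64.169, -15.109). Then cos ∠PAE = AP·AE / (|AP||AE|), giving 38.017°.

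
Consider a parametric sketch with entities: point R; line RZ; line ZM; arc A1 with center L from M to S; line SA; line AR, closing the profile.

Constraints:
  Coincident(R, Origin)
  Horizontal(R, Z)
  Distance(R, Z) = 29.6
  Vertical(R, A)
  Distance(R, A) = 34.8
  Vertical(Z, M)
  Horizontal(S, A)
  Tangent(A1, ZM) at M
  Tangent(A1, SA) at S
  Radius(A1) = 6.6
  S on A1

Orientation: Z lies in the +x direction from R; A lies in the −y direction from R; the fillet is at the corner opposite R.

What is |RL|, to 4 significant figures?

36.39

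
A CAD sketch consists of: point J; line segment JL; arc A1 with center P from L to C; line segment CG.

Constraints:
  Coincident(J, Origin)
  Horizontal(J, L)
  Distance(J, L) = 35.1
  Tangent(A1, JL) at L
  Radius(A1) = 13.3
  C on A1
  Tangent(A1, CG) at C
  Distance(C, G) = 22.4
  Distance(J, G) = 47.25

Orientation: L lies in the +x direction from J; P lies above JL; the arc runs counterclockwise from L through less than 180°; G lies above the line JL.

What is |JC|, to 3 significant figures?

49.8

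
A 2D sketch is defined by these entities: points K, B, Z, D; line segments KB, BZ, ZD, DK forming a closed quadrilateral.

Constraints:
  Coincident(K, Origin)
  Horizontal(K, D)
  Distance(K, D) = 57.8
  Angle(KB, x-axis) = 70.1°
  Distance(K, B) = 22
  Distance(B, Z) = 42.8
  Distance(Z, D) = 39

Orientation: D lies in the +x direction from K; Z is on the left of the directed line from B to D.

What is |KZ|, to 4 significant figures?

59.99

Checks: |BZ| = 42.80 ✓; |ZD| = 39.00 ✓.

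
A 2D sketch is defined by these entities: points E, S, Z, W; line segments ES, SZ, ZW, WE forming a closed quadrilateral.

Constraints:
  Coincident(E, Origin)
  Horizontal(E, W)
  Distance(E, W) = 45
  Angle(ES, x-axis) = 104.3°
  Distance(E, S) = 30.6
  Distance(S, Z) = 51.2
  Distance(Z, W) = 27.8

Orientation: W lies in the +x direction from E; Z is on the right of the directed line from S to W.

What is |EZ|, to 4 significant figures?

24.38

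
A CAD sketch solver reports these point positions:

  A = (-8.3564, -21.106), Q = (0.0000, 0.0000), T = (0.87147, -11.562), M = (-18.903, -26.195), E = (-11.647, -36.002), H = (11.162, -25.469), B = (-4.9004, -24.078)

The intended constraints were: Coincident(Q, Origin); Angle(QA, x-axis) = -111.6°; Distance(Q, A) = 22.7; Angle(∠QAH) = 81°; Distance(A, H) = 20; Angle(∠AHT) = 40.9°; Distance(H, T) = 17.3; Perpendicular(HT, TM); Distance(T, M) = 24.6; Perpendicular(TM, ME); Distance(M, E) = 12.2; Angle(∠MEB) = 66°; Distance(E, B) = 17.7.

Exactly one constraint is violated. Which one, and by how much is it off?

Distance(E, B) = 17.7 — off by 4.00.

Q = (0.00, 0.00) ✓; QA at -111.6° ✓; |QA| = 22.70 ✓; ∠QAH = 81.00° ✓; |AH| = 20.00 ✓; ∠AHT = 40.90° ✓; |HT| = 17.30 ✓; ∠(HT, TM) = 90.00° ✓; |TM| = 24.60 ✓; ∠(TM, ME) = 90.00° ✓; |ME| = 12.20 ✓; ∠MEB = 66.00° ✓; |EB| = 13.70 ✗.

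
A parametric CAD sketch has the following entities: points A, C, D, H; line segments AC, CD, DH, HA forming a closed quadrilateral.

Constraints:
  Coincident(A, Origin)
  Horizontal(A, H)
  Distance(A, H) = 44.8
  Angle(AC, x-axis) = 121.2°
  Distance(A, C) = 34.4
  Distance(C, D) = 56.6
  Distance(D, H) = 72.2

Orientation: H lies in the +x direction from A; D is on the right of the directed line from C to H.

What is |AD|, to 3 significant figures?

34.9

A is at the origin; AH is horizontal with |AH| = 44.8 and H in +x, so H = (44.8, 0). AC runs at 121.2° with |AC| = 34.4, so C = (-17.8, 29.4). D is determined by |CD| = 56.6 and |DH| = 72.2 together: it lies at the intersection of circle(C, 56.6) and circle(H, 72.2). With |CH| = 69.2, the foot of the radical line on CH is 20.1 from C and the perpendicular offset is √(56.6² − 20.1²) = 52.9. Taking the right-of-CH solution: D = (-22.2, -27.0).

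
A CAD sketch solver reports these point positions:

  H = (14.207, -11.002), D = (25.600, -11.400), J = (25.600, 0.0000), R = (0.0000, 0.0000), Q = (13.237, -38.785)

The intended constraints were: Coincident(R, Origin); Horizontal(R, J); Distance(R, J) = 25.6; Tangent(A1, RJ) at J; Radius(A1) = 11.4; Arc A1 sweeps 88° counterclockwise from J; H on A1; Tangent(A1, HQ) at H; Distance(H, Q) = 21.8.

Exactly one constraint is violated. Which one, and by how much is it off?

Distance(H, Q) = 21.8 — off by 6.00.

R = (0.00, 0.00) ✓; R.y = 0.00, J.y = 0.00 ✓; |RJ| = 25.60 ✓; ∠(DJ, JR) = 90.00° ✓; |DJ| = 11.40 ✓; bearing(D→H) − bearing(D→J) = 88.00° ✓; |DH| = 11.40 ✓; ∠(DH, HQ) = 90.00° ✓; |HQ| = 27.80 ✗.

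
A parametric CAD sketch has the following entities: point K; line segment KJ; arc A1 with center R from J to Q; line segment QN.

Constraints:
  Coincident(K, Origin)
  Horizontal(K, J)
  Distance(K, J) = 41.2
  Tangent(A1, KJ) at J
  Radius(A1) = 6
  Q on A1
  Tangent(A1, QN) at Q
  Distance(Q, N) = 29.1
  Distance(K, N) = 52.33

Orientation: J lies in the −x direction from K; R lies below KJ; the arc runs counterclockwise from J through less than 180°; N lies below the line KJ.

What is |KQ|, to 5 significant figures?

47.573

K is at the origin; KJ is horizontal with |KJ| = 41.2 and J on the −x side, so J = (-41.200, 0.0000). Since A1 is tangent to KJ there, RJ ⟂ KJ, so R = J + (0, -6) = (-41.200, -6.0000). Since RQ ⟂ QN (tangency), |RN| = √(6.0² + 29.1²) = 29.712 regardless of where Q sits on A1. So N lies on both circle(K, 52.33) and circle(R, 29.712); the below-KJ intersection is N = (-38.375, -35.578). Q is the foot of the tangent from N: Q = (-46.935, -7.7648).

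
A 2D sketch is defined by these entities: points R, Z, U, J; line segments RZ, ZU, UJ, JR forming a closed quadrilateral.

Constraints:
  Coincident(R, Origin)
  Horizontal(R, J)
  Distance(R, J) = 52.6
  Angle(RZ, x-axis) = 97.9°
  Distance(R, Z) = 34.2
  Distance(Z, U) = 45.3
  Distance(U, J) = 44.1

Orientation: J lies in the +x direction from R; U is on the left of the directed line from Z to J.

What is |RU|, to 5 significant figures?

58.032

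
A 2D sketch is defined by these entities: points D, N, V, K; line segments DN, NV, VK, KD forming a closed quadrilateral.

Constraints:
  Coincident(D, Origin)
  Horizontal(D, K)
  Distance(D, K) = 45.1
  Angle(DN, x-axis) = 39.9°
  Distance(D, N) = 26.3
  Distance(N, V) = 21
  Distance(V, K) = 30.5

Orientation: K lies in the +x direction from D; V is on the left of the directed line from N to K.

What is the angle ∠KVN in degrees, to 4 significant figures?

68.69°

Checks: |NV| = 21.00 ✓; |VK| = 30.50 ✓.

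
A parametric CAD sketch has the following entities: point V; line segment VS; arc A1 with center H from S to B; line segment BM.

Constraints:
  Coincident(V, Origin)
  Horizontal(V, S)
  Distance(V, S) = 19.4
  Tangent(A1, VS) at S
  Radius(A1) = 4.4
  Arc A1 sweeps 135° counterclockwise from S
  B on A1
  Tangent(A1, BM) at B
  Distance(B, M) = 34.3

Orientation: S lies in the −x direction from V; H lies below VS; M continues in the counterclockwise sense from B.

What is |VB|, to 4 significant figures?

23.73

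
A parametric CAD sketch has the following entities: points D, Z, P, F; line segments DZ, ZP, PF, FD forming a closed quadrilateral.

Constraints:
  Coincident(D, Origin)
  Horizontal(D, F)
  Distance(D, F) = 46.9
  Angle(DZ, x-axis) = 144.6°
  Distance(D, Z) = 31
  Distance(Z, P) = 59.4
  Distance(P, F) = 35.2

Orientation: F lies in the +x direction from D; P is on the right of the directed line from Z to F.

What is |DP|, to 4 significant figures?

28.79

Checks: |ZP| = 59.40 ✓; |PF| = 35.20 ✓.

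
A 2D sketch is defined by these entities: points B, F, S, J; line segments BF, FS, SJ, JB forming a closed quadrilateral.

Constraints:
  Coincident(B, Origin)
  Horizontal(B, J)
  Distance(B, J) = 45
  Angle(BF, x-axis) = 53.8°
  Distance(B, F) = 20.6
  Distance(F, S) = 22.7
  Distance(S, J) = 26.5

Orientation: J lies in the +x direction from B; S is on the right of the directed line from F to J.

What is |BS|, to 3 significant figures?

19.6

B is at the origin; B and J share the same y with |BJ| = 45.0 and J in +x, so J = (45.0, 0). BF runs at 53.8° with |BF| = 20.6, so F = (12.2, 16.6). S is determined by |FS| = 22.7 and |SJ| = 26.5 together: it lies at the intersection of circle(F, 22.7) and circle(J, 26.5). With |FJ| = 36.8, the foot of the radical line on FJ is 15.9 from F and the perpendicular offset is √(22.7² − 15.9²) = 16.2. Taking the right-of-FJ solution: S = (19.0, -5.03).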